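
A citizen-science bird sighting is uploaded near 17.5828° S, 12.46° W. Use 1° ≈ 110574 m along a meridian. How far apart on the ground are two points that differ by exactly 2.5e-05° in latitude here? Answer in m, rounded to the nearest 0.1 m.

2.5e-05° × 110574 m/° = 2.76435 m.

2.8 m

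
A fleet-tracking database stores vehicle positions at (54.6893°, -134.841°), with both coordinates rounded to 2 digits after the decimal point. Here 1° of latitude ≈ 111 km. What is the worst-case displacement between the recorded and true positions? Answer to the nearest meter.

Rounding to 2 decimal places leaves each coordinate within ±0.005° of the true value.
North–south component: 0.005° × 111000 = 555 m.
E–W at 54.6893°: 0.005° × 111000 × cos 54.6893° = 0.005 × 111000 × 0.5780 ≈ 320.796 m.
Worst case both components are at the extreme and orthogonal: √(555² + 320.796²) ≈ 641.042 m.

641 meters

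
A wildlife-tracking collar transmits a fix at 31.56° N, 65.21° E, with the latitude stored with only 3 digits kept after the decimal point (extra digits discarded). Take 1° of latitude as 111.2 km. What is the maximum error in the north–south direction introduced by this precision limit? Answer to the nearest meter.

Truncating at 3 decimal places can drop up to a full unit in the last place, so the latitude may be off by as much as 0.001°.
Along the meridian that is 0.001° × 111200 m/° = 111.2 m.

111 meters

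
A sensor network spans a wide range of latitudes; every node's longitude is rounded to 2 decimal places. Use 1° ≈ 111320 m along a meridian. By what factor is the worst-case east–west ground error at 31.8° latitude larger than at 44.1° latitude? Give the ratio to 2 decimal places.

1.18

Rounding to 2 decimal places leaves the longitude within ±0.005° of the true value.
At 31.8°: 0.005° × 111320 × cos 31.8° = 0.005 × 111320 × 0.8499 ≈ 473.05 m.
Error at 44.1° = 0.005° × 111320 × cos 44.1° ≈ 556.6 × 0.7181 = 399.71 m.
The ratio reduces to cos 31.8° / cos 44.1° = 0.8499/0.7181 ≈ 1.1835.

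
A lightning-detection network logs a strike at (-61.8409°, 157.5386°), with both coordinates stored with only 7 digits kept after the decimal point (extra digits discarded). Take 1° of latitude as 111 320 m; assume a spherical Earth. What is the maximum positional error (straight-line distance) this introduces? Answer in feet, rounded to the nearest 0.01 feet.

0.04 feet

Truncating at 7 decimal places can drop up to a full unit in the last place, so each coordinate may be off by as much as 1e-07°.
N–S: 1e-07° × 111320 m/° = 0.011132 m.
East–west component at 61.8409°: 1e-07° × 111320 × cos 61.8409° ≈ 1e-07 × 52534.3 ≈ 0.00525343 m.
Combining orthogonally: (0.011132² + 0.00525343²)^½ ≈ 0.0123093 m.
Converting: 0.0123093 m × 3.2808 ft/m ≈ 0.040385 ft.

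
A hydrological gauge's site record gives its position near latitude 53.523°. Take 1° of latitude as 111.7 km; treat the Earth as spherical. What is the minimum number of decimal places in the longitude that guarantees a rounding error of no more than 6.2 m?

4 decimal places

At 53.523° one degree of longitude covers 111700 × cos 53.523° ≈ 111700 × 0.5945 ≈ 66405.7 m.
N decimal places → at most half a unit in the last place, 0.5 × 10⁻ᴺ° = 66405.7/2 × 10⁻ᴺ m.
Need 0.5 × 66405.7 × 10⁻ᴺ ≤ 6.2 → 10⁻ᴺ ≤ 1.867e-04, so N ≥ 3.73.
So 4 decimal places suffice (3.32 m); 3 would allow up to 33.2 m.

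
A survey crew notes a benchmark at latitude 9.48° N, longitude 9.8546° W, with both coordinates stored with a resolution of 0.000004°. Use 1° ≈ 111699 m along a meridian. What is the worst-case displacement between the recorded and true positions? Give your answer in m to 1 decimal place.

0.3 m

With a 0.000004° grid the true value lies within half a step, ±0.000004°/2 = ±2e-06°, of the stored one.
Latitude error → 2e-06 × 111699 = 0.223398 m along the meridian.
Longitude error → 2e-06 × 111699 × cos 9.48° = 2e-06 × 111699 × 0.9863 ≈ 0.220347 m.
Combining orthogonally: (0.223398² + 0.220347²)^½ ≈ 0.313783 m.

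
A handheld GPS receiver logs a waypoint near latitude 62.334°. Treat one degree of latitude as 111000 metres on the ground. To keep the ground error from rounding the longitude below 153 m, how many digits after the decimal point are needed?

3

At 62.334° one degree of longitude covers 111000 × cos 62.334° ≈ 111000 × 0.4643 ≈ 51539.1 m.
With N decimal places the half-ulp bound is 0.5·10⁻ᴺ°, or 0.5·10⁻ᴺ × 51539.1 m on the ground.
Need 0.5 × 51539.1 × 10⁻ᴺ ≤ 153 → 10⁻ᴺ ≤ 5.937e-03, so N ≥ 2.23.
So 3 decimal places suffice (25.8 m); 2 would allow up to 258 m.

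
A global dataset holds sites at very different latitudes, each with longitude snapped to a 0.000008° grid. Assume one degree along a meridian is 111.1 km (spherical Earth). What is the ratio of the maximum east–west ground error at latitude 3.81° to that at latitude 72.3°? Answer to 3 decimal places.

3.282

With a 0.000008° grid the true value lies within half a step, ±0.000008°/2 = ±4e-06°, of the stored one.
At 3.81°: 4e-06° × 111100 × cos 3.81° = 4e-06 × 111100 × 0.9978 ≈ 0.44342 m.
Error at 72.3° = 4e-06° × 111100 × cos 72.3° ≈ 0.4444 × 0.3040 = 0.13511 m.
Ratio: 0.44342 / 0.13511 = cos 3.81° / cos 72.3° ≈ 3.2818.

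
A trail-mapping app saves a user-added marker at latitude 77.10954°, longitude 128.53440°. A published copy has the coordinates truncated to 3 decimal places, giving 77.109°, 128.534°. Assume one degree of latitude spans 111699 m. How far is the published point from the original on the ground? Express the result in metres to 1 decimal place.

Δlat = 77.10954 − 77.109 = +0.00054°; Δlon = 128.53440 − 128.534 = +0.00040°.
N–S: 0.00054° × 111699 m/° = 60.3175 m.
E–W at 77.109°: 0.00040° × 111699 × cos 77.109° = 0.00040 × 111699 × 0.2231 ≈ 9.96788 m.
Combined displacement = (60.3175² + 9.96788²)^½ ≈ 61.1355 m.

61.1 metres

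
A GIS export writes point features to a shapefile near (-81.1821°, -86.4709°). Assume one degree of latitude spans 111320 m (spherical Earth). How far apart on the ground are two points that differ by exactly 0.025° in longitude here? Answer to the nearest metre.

427 metres

At 81.1821° a degree of longitude is 111320 × cos 81.1821° ≈ 17064.8 m, so 0.025° corresponds to 426.619 m.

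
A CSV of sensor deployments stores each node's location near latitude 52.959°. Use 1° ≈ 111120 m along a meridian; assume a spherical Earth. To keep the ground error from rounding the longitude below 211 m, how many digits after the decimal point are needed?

At 52.959° one degree of longitude covers 111120 × cos 52.959° ≈ 111120 × 0.6024 ≈ 66937.2 m.
With N decimal places the half-ulp bound is 0.5·10⁻ᴺ°, or 0.5·10⁻ᴺ × 66937.2 m on the ground.
Setting 33468.6 × 10⁻ᴺ ≤ 211 gives 10ᴺ ≥ 158.6, i.e. N ≥ 2.20.
N = 2 would give 335 m (too coarse); N = 3 gives 33.5 m ≤ 211 m.

3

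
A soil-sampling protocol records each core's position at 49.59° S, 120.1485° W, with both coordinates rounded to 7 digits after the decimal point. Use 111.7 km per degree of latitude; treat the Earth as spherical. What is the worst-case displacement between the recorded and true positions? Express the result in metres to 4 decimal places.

Rounding to 7 decimal places leaves each coordinate within ±5e-08° of the true value.
N–S: 5e-08° × 111700 m/° = 0.005585 m.
E–W at 49.59°: 5e-08° × 111700 × cos 49.59° = 5e-08 × 111700 × 0.6483 ≈ 0.00362049 m.
The two errors are perpendicular, so the maximum displacement is √(0.005585² + 0.00362049²) ≈ 0.00665584 m.

0.0067 metres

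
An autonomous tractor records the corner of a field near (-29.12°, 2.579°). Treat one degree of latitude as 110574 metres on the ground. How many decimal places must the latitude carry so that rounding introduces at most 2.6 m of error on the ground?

One degree of latitude covers 110574 m.
Rounding to N decimal places gives at most 0.5 × 10⁻ᴺ degrees of error, i.e. 0.5 × 10⁻ᴺ × 110574 m.
Setting 55287 × 10⁻ᴺ ≤ 2.6 gives 10ᴺ ≥ 2.126e+04, i.e. N ≥ 4.33.
N = 4 would give 5.53 m (too coarse); N = 5 gives 0.553 m ≤ 2.6 m.

5 decimal places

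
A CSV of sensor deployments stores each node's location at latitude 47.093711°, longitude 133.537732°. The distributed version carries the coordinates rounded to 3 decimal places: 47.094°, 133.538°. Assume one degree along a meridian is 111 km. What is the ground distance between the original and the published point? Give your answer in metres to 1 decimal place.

Δlat = 47.093711 − 47.094 = -0.000289°; Δlon = 133.537732 − 133.538 = -0.000268°.
N–S: -0.000289° × 111000 m/° = -32.079 m.
E–W at 47.094°: -0.000268° × 111000 × cos 47.094° = -0.000268 × 111000 × 0.6808 ≈ -20.2524 m.
Hypotenuse of the two orthogonal shifts: √(32.079² + 20.2524²) = 37.9371 m.

37.9 metres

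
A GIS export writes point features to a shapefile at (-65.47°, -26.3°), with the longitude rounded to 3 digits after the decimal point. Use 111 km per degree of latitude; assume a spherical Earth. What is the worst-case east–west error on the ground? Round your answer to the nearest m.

23 m

Rounding to 3 decimal places leaves the longitude within ±0.0005° of the true value.
One degree of longitude at 65.47° is 111000 × cos 65.47° ≈ 111000 × 0.4152 = 46083.8 m.
East–west error: 0.0005° × 46083.8 m/° ≈ 23.0419 m.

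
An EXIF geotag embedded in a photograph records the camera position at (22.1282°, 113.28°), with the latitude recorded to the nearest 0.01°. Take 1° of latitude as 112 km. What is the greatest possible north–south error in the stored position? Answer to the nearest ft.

Rounding to 2 decimal places leaves the latitude within ±0.005° of the true value.
So the N–S error is at most 0.005 × 112000 = 560 m.
In feet: 560 m ÷ 0.3048 ≈ 1837.3 ft.

1837 ft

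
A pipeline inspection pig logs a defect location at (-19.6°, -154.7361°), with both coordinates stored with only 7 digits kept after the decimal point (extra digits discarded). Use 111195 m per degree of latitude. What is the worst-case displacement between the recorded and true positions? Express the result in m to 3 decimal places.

Truncating at 7 decimal places can drop up to a full unit in the last place, so each coordinate may be off by as much as 1e-07°.
Latitude error → 1e-07 × 111195 = 0.0111195 m along the meridian.
East–west component at 19.6°: 1e-07° × 111195 × cos 19.6° ≈ 1e-07 × 104752 ≈ 0.0104752 m.
The two errors are perpendicular, so the maximum displacement is √(0.0111195² + 0.0104752²) ≈ 0.0152766 m.

0.015 m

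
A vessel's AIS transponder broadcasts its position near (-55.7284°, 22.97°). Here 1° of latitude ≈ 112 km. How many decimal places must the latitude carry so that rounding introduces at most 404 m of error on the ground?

One degree of latitude covers 112000 m.
Rounding to N decimal places gives at most 0.5 × 10⁻ᴺ degrees of error, i.e. 0.5 × 10⁻ᴺ × 112000 m.
Need 0.5 × 112000 × 10⁻ᴺ ≤ 404 → 10⁻ᴺ ≤ 7.214e-03, so N ≥ 2.14.
N = 2 would give 560 m (too coarse); N = 3 gives 56 m ≤ 404 m.

3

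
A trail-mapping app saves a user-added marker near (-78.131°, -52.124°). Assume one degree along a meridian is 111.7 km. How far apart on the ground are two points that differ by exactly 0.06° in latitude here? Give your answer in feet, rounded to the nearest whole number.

Along a meridian 0.06° is 0.06 × 111700 = 6702 m.
In feet: 6702 m ÷ 0.3048 ≈ 21988 ft.

21988 feet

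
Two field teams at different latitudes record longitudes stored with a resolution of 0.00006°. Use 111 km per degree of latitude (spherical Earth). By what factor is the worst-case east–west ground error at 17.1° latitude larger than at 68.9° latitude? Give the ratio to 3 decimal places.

2.655

With a 0.00006° grid the true value lies within half a step, ±0.00006°/2 = ±3e-05°, of the stored one.
At 17.1°: 3e-05° × 111000 × cos 17.1° = 3e-05 × 111000 × 0.9558 ≈ 3.1828 m.
Error at 68.9° = 3e-05° × 111000 × cos 68.9° ≈ 3.33 × 0.3600 = 1.1988 m.
Ratio: 3.1828 / 1.1988 = cos 17.1° / cos 68.9° ≈ 2.6550.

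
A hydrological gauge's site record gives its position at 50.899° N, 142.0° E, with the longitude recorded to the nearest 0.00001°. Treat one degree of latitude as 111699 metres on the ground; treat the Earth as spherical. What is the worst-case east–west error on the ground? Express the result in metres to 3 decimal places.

0.352 metres

Rounding to 5 decimal places leaves the longitude within ±5e-06° of the true value.
At latitude 50.899° a degree of longitude spans 111699 m × cos 50.899° = 111699 × 0.6307 ≈ 70447.4 m.
So at most 5e-06° × 70447.4 ≈ 0.352237 m east–west.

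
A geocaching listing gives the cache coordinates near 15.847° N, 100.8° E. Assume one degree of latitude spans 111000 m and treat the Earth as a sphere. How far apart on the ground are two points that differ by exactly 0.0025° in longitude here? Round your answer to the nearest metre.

267 metres

One degree of longitude here spans 111000 × cos 15.847° = 111000 × 0.9620 ≈ 106781 m; 0.0025° of that is 266.953 m.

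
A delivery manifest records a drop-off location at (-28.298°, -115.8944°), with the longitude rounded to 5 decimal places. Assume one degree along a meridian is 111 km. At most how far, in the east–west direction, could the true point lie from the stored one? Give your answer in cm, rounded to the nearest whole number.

49 cm

Rounding to 5 decimal places leaves the longitude within ±5e-06° of the true value.
One degree of longitude at 28.298° is 111000 × cos 28.298° ≈ 111000 × 0.8805 = 97734.8 m.
So at most 5e-06° × 97734.8 ≈ 0.488674 m east–west.
That is 0.488674 m = 48.867 cm.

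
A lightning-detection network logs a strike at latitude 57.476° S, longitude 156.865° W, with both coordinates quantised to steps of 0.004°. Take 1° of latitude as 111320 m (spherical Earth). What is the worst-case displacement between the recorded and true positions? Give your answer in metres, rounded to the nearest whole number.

With a 0.004° grid the true value lies within half a step, ±0.004°/2 = ±0.002°, of the stored one.
North–south component: 0.002° × 111320 = 222.64 m.
Longitude error → 0.002 × 111320 × cos 57.476° = 0.002 × 111320 × 0.5377 ≈ 119.703 m.
Worst case both components are at the extreme and orthogonal: √(222.64² + 119.703²) ≈ 252.779 m.

253 metres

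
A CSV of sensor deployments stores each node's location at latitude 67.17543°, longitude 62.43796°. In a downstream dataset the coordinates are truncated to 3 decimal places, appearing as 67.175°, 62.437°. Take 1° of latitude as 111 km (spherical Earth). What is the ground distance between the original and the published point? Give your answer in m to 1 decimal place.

63.1 m

Δlat = 67.17543 − 67.175 = +0.00043°; Δlon = 62.43796 − 62.437 = +0.00096°.
North–south shift: 0.00043 × 111000 = 47.73 m.
E–W at 67.175°: 0.00096° × 111000 × cos 67.175° = 0.00096 × 111000 × 0.3879 ≈ 41.3365 m.
Combined displacement = (47.73² + 41.3365²)^½ ≈ 63.1416 m.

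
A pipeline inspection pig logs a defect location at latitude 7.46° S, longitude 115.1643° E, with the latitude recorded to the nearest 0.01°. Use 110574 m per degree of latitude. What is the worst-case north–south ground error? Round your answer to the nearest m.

553 m

Rounding to 2 decimal places leaves the latitude within ±0.005° of the true value.
Along the meridian that is 0.005° × 110574 m/° = 552.87 m.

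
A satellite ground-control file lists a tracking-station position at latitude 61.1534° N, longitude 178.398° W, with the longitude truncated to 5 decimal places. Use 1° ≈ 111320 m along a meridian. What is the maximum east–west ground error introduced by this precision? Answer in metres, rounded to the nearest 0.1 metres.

Truncating at 5 decimal places can drop up to a full unit in the last place, so the longitude may be off by as much as 1e-05°.
One degree of longitude at 61.1534° is 111320 × cos 61.1534° ≈ 111320 × 0.4825 = 53708.1 m.
Maximum E–W displacement: 1e-05 × 53708.1 = 0.537081 m.

0.5 metres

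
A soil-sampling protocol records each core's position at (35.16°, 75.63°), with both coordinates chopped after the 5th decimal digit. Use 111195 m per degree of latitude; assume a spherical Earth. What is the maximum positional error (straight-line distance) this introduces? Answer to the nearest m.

Truncating at 5 decimal places can drop up to a full unit in the last place, so each coordinate may be off by as much as 1e-05°.
Latitude error → 1e-05 × 111195 = 1.11195 m along the meridian.
E–W at 35.16°: 1e-05° × 111195 × cos 35.16° = 1e-05 × 111195 × 0.8175 ≈ 0.909072 m.
Worst case both components are at the extreme and orthogonal: √(1.11195² + 0.909072²) ≈ 1.43626 m.

1 m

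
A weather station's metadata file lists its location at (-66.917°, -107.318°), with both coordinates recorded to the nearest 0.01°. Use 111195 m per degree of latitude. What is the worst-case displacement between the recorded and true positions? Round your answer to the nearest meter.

597 meters

Rounding to 2 decimal places leaves each coordinate within ±0.005° of the true value.
N–S: 0.005° × 111195 m/° = 555.975 m.
Longitude error → 0.005 × 111195 × cos 66.917° = 0.005 × 111195 × 0.3921 ≈ 217.978 m.
The two errors are perpendicular, so the maximum displacement is √(555.975² + 217.978²) ≈ 597.179 m.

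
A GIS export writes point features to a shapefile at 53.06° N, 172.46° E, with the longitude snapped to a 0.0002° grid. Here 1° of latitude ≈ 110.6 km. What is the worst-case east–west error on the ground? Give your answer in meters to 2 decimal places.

With a 0.0002° grid the true value lies within half a step, ±0.0002°/2 = ±0.0001°, of the stored one.
At latitude 53.06° a degree of longitude spans 110600 m × cos 53.06° = 110600 × 0.6010 ≈ 66468.2 m.
East–west error: 0.0001° × 66468.2 m/° ≈ 6.64682 m.

6.65 meters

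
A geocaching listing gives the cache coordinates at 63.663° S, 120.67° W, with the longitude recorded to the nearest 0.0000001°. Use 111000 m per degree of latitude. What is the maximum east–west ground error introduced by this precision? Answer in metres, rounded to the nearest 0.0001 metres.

Rounding to 7 decimal places leaves the longitude within ±5e-08° of the true value.
Parallels shrink by cos φ, so at 63.663° a degree of longitude is 111000 × 0.4437 ≈ 49245.2 m.
So at most 5e-08° × 49245.2 ≈ 0.00246226 m east–west.

0.0025 metres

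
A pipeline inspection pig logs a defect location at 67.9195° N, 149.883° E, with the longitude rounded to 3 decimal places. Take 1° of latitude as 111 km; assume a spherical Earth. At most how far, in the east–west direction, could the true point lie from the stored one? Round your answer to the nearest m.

Rounding to 3 decimal places leaves the longitude within ±0.0005° of the true value.
At latitude 67.9195° a degree of longitude spans 111000 m × cos 67.9195° = 111000 × 0.3759 ≈ 41725.9 m.
So at most 0.0005° × 41725.9 ≈ 20.8629 m east–west.

21 m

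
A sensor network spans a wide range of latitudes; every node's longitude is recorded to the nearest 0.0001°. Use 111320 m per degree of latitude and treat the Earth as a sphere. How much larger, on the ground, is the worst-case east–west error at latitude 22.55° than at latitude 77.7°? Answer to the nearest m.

Rounding to 4 decimal places leaves the longitude within ±5e-05° of the true value.
Error at 22.55° = 5e-05° × 111320 × cos 22.55° ≈ 5.566 × 0.9235 = 5.1405 m.
Error at 77.7° = 5e-05° × 111320 × cos 77.7° ≈ 5.566 × 0.2130 = 1.1857 m.
So the lower-latitude error exceeds the higher by 5.1405 − 1.1857 = 3.9547 m.

4 m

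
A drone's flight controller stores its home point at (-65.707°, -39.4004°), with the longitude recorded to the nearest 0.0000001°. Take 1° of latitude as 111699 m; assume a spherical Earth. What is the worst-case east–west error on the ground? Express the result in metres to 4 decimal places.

0.0023 metres

Rounding to 7 decimal places leaves the longitude within ±5e-08° of the true value.
One degree of longitude at 65.707° is 111699 × cos 65.707° ≈ 111699 × 0.4114 = 45953.3 m.
East–west error: 5e-08° × 45953.3 m/° ≈ 0.00229767 m.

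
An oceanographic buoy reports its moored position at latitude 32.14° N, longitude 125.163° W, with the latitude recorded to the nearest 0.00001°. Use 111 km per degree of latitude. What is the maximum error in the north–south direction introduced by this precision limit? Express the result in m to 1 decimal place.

Rounding to 5 decimal places leaves the latitude within ±5e-06° of the true value.
North–south distance: 5e-06° × 111000 m/° = 0.555 m.

0.6 m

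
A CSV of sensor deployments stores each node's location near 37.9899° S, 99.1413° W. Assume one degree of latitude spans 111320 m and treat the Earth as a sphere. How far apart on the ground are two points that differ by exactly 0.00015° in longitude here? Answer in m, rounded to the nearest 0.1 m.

One degree of longitude here spans 111320 × cos 37.9899° = 111320 × 0.7881 ≈ 87733.4 m; 0.00015° of that is 13.16 m.

13.2 m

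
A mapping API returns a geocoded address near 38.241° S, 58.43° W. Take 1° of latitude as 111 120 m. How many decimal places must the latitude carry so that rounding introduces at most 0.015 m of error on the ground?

7 decimal places

One degree of latitude covers 111120 m.
N decimal places → at most half a unit in the last place, 0.5 × 10⁻ᴺ° = 111120/2 × 10⁻ᴺ m.
Need 0.5 × 111120 × 10⁻ᴺ ≤ 0.015 → 10⁻ᴺ ≤ 2.700e-07, so N ≥ 6.57.
At 6 places the error can reach 0.0556 m, but 7 places keeps it to 0.00556 m.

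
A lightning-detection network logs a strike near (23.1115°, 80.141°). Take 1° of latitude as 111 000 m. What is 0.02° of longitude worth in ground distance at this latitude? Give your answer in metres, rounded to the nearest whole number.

0.02° of longitude at 23.1115° is 0.02 × 111000 × cos 23.1115° ≈ 0.02 × 102091 = 2041.83 m.

2042 metres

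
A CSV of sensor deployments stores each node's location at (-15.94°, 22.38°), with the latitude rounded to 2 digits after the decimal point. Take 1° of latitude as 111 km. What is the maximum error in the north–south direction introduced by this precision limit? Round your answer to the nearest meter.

555 meters

Rounding to 2 decimal places leaves the latitude within ±0.005° of the true value.
Along the meridian that is 0.005° × 111000 m/° = 555 m.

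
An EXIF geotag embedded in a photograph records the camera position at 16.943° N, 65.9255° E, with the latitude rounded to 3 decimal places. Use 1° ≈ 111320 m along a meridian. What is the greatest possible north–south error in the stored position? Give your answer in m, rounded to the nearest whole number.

56 m

Rounding to 3 decimal places leaves the latitude within ±0.0005° of the true value.
Along the meridian that is 0.0005° × 111320 m/° = 55.66 m.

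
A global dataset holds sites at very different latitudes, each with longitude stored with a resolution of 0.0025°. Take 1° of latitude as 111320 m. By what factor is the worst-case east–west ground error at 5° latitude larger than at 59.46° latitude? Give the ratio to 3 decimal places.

1.960

With a 0.0025° grid the true value lies within half a step, ±0.0025°/2 = ±0.00125°, of the stored one.
Error at 5° = 0.00125° × 111320 × cos 5° ≈ 139.15 × 0.9962 = 138.62 m.
Error at 59.46° = 0.00125° × 111320 × cos 59.46° ≈ 139.15 × 0.5081 = 70.708 m.
Ratio: 138.62 / 70.708 = cos 5° / cos 59.46° ≈ 1.9605.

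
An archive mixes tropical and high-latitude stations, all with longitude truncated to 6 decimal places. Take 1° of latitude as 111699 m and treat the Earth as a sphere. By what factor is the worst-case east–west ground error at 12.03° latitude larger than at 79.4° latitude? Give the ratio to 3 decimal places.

Truncating at 6 decimal places can drop up to a full unit in the last place, so the longitude may be off by as much as 1e-06°.
At 12.03°: 1e-06° × 111699 × cos 12.03° = 1e-06 × 111699 × 0.9780 ≈ 0.10925 m.
At 79.4°: 1e-06° × 111699 × cos 79.4° = 1e-06 × 111699 × 0.1840 ≈ 0.020547 m.
The ratio reduces to cos 12.03° / cos 79.4° = 0.9780/0.1840 ≈ 5.3168.

5.317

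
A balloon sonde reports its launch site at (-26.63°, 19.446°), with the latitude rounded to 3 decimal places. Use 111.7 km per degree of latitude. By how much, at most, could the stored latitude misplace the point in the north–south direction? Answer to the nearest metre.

Rounding to 3 decimal places leaves the latitude within ±0.0005° of the true value.
Along the meridian that is 0.0005° × 111700 m/° = 55.85 m.

56 metres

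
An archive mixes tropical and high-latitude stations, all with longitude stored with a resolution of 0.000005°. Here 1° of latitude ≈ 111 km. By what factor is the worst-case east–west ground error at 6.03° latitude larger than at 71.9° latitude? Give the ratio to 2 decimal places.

3.20

With a 0.000005° grid the true value lies within half a step, ±0.000005°/2 = ±2.5e-06°, of the stored one.
At 6.03°: 2.5e-06° × 111000 × cos 6.03° = 2.5e-06 × 111000 × 0.9945 ≈ 0.27596 m.
At 71.9°: 2.5e-06° × 111000 × cos 71.9° = 2.5e-06 × 111000 × 0.3107 ≈ 0.086213 m.
Ratio: 0.27596 / 0.086213 = cos 6.03° / cos 71.9° ≈ 3.2010.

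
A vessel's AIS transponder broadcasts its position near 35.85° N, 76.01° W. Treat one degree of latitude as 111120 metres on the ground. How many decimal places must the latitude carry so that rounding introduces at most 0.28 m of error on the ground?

One degree of latitude covers 111120 m.
Rounding to N decimal places gives at most 0.5 × 10⁻ᴺ degrees of error, i.e. 0.5 × 10⁻ᴺ × 111120 m.
Setting 55560 × 10⁻ᴺ ≤ 0.28 gives 10ᴺ ≥ 1.984e+05, i.e. N ≥ 5.30.
N = 5 would give 0.556 m (too coarse); N = 6 gives 0.0556 m ≤ 0.28 m.

6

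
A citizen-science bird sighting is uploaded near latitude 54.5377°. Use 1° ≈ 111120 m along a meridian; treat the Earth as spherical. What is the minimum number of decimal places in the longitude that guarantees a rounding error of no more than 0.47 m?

5 decimal places

At 54.5377° one degree of longitude covers 111120 × cos 54.5377° ≈ 111120 × 0.5802 ≈ 64468.2 m.
Rounding to N decimal places gives at most 0.5 × 10⁻ᴺ degrees of error, i.e. 0.5 × 10⁻ᴺ × 64468.2 m.
Need 0.5 × 64468.2 × 10⁻ᴺ ≤ 0.47 → 10⁻ᴺ ≤ 1.458e-05, so N ≥ 4.84.
N = 4 would give 3.22 m (too coarse); N = 5 gives 0.322 m ≤ 0.47 m.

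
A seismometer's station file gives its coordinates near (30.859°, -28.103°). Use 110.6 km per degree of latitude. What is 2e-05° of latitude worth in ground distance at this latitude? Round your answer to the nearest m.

2 m

Along a meridian 2e-05° is 2e-05 × 110600 = 2.212 m.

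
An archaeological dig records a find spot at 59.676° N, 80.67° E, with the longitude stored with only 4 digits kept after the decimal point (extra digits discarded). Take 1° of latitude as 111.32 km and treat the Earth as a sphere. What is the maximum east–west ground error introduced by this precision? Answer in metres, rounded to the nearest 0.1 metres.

Truncating at 4 decimal places can drop up to a full unit in the last place, so the longitude may be off by as much as 0.0001°.
One degree of longitude at 59.676° is 111320 × cos 59.676° ≈ 111320 × 0.5049 = 56204.3 m.
East–west error: 0.0001° × 56204.3 m/° ≈ 5.62043 m.

5.6 metres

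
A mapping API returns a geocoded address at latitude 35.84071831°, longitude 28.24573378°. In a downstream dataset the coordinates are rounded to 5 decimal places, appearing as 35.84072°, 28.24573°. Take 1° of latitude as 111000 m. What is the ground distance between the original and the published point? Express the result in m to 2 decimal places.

The latitude changed by -0.00000169° and the longitude by +0.00000378°.
North–south shift: -0.00000169 × 111000 = -0.18759 m.
East–west at this latitude: 0.00000378° × 111000 × cos 35.8407° ≈ 0.00000378 × 89981.9 = 0.340132 m.
Hypotenuse of the two orthogonal shifts: √(0.18759² + 0.340132²) = 0.388432 m.

0.39 m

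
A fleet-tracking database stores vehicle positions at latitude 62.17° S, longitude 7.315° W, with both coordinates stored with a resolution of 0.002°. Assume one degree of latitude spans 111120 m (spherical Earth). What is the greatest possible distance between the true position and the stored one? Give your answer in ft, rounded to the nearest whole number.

With a 0.002° grid the true value lies within half a step, ±0.002°/2 = ±0.001°, of the stored one.
Latitude error → 0.001 × 111120 = 111.12 m along the meridian.
East–west component at 62.17°: 0.001° × 111120 × cos 62.17° ≈ 0.001 × 51876.3 ≈ 51.8763 m.
Combining orthogonally: (111.12² + 51.8763²)^½ ≈ 122.633 m.
In feet: 122.633 m ÷ 0.3048 ≈ 402.34 ft.

402 ft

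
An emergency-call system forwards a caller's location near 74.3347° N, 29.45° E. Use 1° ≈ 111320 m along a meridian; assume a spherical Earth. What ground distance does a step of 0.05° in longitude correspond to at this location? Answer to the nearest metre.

1503 metres

At 74.3347° a degree of longitude is 111320 × cos 74.3347° ≈ 30058.3 m, so 0.05° corresponds to 1502.92 m.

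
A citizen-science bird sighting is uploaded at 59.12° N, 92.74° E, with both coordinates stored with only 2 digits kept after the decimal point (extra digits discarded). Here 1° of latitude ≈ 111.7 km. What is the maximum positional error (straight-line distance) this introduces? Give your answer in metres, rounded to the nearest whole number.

Truncating at 2 decimal places can drop up to a full unit in the last place, so each coordinate may be off by as much as 0.01°.
N–S: 0.01° × 111700 m/° = 1117 m.
Longitude error → 0.01 × 111700 × cos 59.12° = 0.01 × 111700 × 0.5132 ≈ 573.291 m.
Combining orthogonally: (1117² + 573.291²)^½ ≈ 1255.53 m.

1256 metres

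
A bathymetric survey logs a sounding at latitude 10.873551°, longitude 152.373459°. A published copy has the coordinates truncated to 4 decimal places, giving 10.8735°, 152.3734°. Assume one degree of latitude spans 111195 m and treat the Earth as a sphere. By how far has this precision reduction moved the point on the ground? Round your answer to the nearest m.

The latitude changed by +0.000051° and the longitude by +0.000059°.
North–south shift: 0.000051 × 111195 = 5.67095 m.
East–west at this latitude: 0.000059° × 111195 × cos 10.8735° ≈ 0.000059 × 109199 = 6.44272 m.
Hypotenuse of the two orthogonal shifts: √(5.67095² + 6.44272²) = 8.58302 m.

9 m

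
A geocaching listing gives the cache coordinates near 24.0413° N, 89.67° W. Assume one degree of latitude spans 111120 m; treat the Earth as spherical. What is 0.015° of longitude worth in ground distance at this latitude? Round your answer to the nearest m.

At 24.0413° a degree of longitude is 111120 × cos 24.0413° ≈ 101481 m, so 0.015° corresponds to 1522.21 m.

1522 m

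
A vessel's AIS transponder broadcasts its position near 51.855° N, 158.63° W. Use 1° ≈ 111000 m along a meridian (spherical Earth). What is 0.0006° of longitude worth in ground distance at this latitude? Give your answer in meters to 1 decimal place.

41.1 meters

0.0006° of longitude at 51.855° is 0.0006 × 111000 × cos 51.855° ≈ 0.0006 × 68559.6 = 41.1357 m.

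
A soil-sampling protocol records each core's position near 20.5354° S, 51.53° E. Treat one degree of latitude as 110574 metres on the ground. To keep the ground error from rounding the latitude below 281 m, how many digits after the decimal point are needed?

3 decimal places

One degree of latitude covers 110574 m.
N decimal places → at most half a unit in the last place, 0.5 × 10⁻ᴺ° = 110574/2 × 10⁻ᴺ m.
Setting 55287 × 10⁻ᴺ ≤ 281 gives 10ᴺ ≥ 196.8, i.e. N ≥ 2.29.
At 2 places the error can reach 553 m, but 3 places keeps it to 55.3 m.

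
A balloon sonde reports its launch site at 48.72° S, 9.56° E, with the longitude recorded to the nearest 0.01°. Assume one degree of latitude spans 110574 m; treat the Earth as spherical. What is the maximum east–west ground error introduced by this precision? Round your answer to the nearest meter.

Rounding to 2 decimal places leaves the longitude within ±0.005° of the true value.
At latitude 48.72° a degree of longitude spans 110574 m × cos 48.72° = 110574 × 0.6597 ≈ 72950 m.
So at most 0.005° × 72950 ≈ 364.75 m east–west.

365 meters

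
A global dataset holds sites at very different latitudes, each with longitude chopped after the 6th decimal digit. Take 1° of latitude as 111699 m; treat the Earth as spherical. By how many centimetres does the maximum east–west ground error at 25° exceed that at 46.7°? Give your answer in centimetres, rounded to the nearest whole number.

Truncating at 6 decimal places can drop up to a full unit in the last place, so the longitude may be off by as much as 1e-06°.
At 25°: 1e-06° × 111699 × cos 25° = 1e-06 × 111699 × 0.9063 ≈ 0.10123 m.
Error at 46.7° = 1e-06° × 111699 × cos 46.7° ≈ 0.1117 × 0.6858 = 0.076605 m.
So the lower-latitude error exceeds the higher by 0.10123 − 0.076605 = 0.024628 m.
That is 0.0246284 m = 2.4628 cm.

2 centimetres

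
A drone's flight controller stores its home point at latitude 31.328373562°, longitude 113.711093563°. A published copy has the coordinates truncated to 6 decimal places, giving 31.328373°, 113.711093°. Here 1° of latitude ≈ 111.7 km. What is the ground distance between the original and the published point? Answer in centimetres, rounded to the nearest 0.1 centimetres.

8.3 centimetres

The latitude changed by +0.000000562° and the longitude by +0.000000563°.
N–S: 0.000000562° × 111700 m/° = 0.0627754 m.
East–west at this latitude: 0.000000563° × 111700 × cos 31.3284° ≈ 0.000000563 × 95414.3 = 0.0537183 m.
Distance: √(0.0627754² + 0.0537183²) ≈ 0.082622 m.
That is 0.082622 m = 8.2622 cm.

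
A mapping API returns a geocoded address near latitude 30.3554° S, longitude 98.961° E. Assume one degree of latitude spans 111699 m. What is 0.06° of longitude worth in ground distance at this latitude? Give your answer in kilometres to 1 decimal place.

5.8 kilometres

At 30.3554° a degree of longitude is 111699 × cos 30.3554° ≈ 96385.9 m, so 0.06° corresponds to 5783.15 m.
That is 5783.15 m = 5.7832 km.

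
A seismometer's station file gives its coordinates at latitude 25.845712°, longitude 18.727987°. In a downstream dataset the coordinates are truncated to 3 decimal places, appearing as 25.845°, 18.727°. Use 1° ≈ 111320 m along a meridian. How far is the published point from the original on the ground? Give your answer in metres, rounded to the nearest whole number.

127 metres

Δlat = 25.845712 − 25.845 = +0.000712°; Δlon = 18.727987 − 18.727 = +0.000987°.
N–S: 0.000712° × 111320 m/° = 79.2598 m.
East–west at this latitude: 0.000987° × 111320 × cos 25.845° ≈ 0.000987 × 100185 = 98.883 m.
Distance: √(79.2598² + 98.883²) ≈ 126.728 m.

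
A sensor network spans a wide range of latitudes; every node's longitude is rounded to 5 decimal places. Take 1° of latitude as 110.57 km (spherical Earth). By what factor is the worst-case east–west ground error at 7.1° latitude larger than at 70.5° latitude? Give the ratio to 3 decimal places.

Rounding to 5 decimal places leaves the longitude within ±5e-06° of the true value.
At 7.1°: 5e-06° × 110570 × cos 7.1° = 5e-06 × 110570 × 0.9923 ≈ 0.54861 m.
Error at 70.5° = 5e-06° × 110570 × cos 70.5° ≈ 0.55285 × 0.3338 = 0.18455 m.
The ratio reduces to cos 7.1° / cos 70.5° = 0.9923/0.3338 ≈ 2.9728.

2.973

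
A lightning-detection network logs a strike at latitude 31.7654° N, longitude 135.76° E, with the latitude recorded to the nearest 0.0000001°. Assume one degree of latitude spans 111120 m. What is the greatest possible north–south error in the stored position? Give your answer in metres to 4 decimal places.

0.0056 metres

Rounding to 7 decimal places leaves the latitude within ±5e-08° of the true value.
So the N–S error is at most 5e-08 × 111120 = 0.005556 m.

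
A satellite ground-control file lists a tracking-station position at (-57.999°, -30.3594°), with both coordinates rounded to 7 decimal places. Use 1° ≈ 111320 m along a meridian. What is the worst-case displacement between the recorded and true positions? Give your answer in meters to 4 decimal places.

Rounding to 7 decimal places leaves each coordinate within ±5e-08° of the true value.
North–south component: 5e-08° × 111320 = 0.005566 m.
East–west component at 57.999°: 5e-08° × 111320 × cos 57.999° ≈ 5e-08 × 58992.3 ≈ 0.00294961 m.
Worst case both components are at the extreme and orthogonal: √(0.005566² + 0.00294961²) ≈ 0.00629925 m.

0.0063 meters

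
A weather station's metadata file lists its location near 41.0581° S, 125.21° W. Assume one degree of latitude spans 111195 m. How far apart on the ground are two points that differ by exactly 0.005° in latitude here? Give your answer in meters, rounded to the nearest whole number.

Along a meridian 0.005° is 0.005 × 111195 = 555.975 m.

556 meters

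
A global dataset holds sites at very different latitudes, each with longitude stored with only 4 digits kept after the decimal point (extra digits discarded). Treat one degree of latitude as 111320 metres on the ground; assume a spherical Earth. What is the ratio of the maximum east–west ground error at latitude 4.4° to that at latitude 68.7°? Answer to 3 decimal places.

Truncating at 4 decimal places can drop up to a full unit in the last place, so the longitude may be off by as much as 0.0001°.
At 4.4°: 0.0001° × 111320 × cos 4.4° = 0.0001 × 111320 × 0.9971 ≈ 11.099 m.
Error at 68.7° = 0.0001° × 111320 × cos 68.7° ≈ 11.132 × 0.3633 = 4.0437 m.
Ratio: 11.099 / 4.0437 = cos 4.4° / cos 68.7° ≈ 2.7448.

2.745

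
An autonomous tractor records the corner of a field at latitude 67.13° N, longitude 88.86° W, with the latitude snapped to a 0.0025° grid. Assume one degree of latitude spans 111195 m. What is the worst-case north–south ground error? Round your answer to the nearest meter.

With a 0.0025° grid the true value lies within half a step, ±0.0025°/2 = ±0.00125°, of the stored one.
So the N–S error is at most 0.00125 × 111195 = 138.994 m.

139 meters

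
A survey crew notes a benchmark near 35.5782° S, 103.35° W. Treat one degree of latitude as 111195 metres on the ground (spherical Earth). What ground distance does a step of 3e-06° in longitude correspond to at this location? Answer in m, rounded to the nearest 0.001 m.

At 35.5782° a degree of longitude is 111195 × cos 35.5782° ≈ 90437.4 m, so 3e-06° corresponds to 0.271312 m.

0.271 m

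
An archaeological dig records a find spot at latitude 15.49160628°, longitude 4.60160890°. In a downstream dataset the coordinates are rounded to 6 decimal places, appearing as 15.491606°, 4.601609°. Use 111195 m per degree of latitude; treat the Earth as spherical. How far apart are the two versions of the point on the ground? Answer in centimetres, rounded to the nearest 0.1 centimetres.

The latitude changed by +0.00000028° and the longitude by -0.00000010°.
N–S: 0.00000028° × 111195 m/° = 0.0311346 m.
East–west at this latitude: -0.00000010° × 111195 × cos 15.4916° ≈ -0.00000010 × 107155 = -0.0107155 m.
Distance: √(0.0311346² + 0.0107155²) ≈ 0.032927 m.
That is 0.032927 m = 3.2927 cm.

3.3 centimetres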